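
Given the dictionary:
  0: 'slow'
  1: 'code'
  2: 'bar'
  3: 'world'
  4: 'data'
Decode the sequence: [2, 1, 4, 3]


Look up each index in the dictionary:
  2 -> 'bar'
  1 -> 'code'
  4 -> 'data'
  3 -> 'world'

Decoded: "bar code data world"


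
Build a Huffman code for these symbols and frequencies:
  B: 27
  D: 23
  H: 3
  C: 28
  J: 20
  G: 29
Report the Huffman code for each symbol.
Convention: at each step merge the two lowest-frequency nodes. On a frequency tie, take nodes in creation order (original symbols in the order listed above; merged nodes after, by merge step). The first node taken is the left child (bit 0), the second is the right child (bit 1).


Huffman tree construction:
Step 1: Merge H(3) + J(20) = 23
Step 2: Merge D(23) + (H+J)(23) = 46
Step 3: Merge B(27) + C(28) = 55
Step 4: Merge G(29) + (D+(H+J))(46) = 75
Step 5: Merge (B+C)(55) + (G+(D+(H+J)))(75) = 130
Read each symbol's code off the tree from the root (left child = 0, right child = 1).

Codes:
  B: 00 (length 2)
  D: 110 (length 3)
  H: 1110 (length 4)
  C: 01 (length 2)
  J: 1111 (length 4)
  G: 10 (length 2)
Average code length: 329/130 = 2.5308 bits/symbol


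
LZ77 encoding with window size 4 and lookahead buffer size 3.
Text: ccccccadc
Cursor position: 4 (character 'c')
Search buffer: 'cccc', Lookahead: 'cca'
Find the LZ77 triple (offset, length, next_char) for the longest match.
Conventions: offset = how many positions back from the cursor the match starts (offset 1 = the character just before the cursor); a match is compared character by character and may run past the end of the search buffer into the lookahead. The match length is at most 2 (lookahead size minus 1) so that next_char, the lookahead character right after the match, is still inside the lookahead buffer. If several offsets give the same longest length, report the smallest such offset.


Try each offset into the search buffer:
  offset=1 (pos 3, char 'c'): match length 2
  offset=2 (pos 2, char 'c'): match length 2
  offset=3 (pos 1, char 'c'): match length 2
  offset=4 (pos 0, char 'c'): match length 2
Longest match has length 2, found at offsets 1, 2, 3, 4; take the smallest, offset 1.
next_char = character at position 4 + 2 = 6 -> 'a'

Best match: offset=1, length=2 (matching 'cc' starting at position 3)
LZ77 triple: (1, 2, 'a')


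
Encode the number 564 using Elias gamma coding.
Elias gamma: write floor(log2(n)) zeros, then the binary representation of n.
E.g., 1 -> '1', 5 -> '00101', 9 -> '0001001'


num_bits = floor(log2(564)) + 1 = 10
leading_zeros = num_bits - 1 = 9
binary(564) = 1000110100

Elias gamma(564) = '000000000' + '1000110100' = 0000000001000110100 (19 bits)


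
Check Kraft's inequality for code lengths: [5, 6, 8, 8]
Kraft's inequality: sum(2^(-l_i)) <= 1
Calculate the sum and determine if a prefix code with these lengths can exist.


Sum = 2^(-5) + 2^(-6) + 2^(-8) + 2^(-8)
    = 0.03125 + 0.015625 + 0.00390625 + 0.00390625
    = 14/256 = 0.0546875
Since 0.0546875 <= 1, Kraft's inequality IS satisfied.
A prefix code with these lengths CAN exist.

Kraft sum = 0.0546875. Satisfied.


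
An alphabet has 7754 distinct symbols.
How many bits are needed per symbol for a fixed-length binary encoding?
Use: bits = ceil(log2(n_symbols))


log2(7754) = 12.9207
Bracket: 2^12 = 4096 < 7754 <= 2^13 = 8192
So ceil(log2(7754)) = 13

bits = ceil(log2(7754)) = ceil(12.9207) = 13 bits


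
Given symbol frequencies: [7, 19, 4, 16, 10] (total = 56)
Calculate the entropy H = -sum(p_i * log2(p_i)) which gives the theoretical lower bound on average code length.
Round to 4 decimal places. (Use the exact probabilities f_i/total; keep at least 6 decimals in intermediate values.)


Per-symbol terms -p_i * log2(p_i) with p_i = f_i/56:
  p = 7/56 = 0.125000: log2(p) = -3.000000, -p*log2(p) = 0.375000
  p = 19/56 = 0.339286: log2(p) = -1.559427, -p*log2(p) = 0.529091
  p = 4/56 = 0.071429: log2(p) = -3.807355, -p*log2(p) = 0.271954
  p = 16/56 = 0.285714: log2(p) = -1.807355, -p*log2(p) = 0.516387
  p = 10/56 = 0.178571: log2(p) = -2.485427, -p*log2(p) = 0.443826
H = 0.375000 + 0.529091 + 0.271954 + 0.516387 + 0.443826 = 2.136258

H = 2.1363 bits/symbol


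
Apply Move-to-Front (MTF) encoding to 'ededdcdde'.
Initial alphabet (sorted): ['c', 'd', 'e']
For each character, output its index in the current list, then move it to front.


MTF encoding:
'e': index 2 in ['c', 'd', 'e'] -> ['e', 'c', 'd']
'd': index 2 in ['e', 'c', 'd'] -> ['d', 'e', 'c']
'e': index 1 in ['d', 'e', 'c'] -> ['e', 'd', 'c']
'd': index 1 in ['e', 'd', 'c'] -> ['d', 'e', 'c']
'd': index 0 in ['d', 'e', 'c'] -> ['d', 'e', 'c']
'c': index 2 in ['d', 'e', 'c'] -> ['c', 'd', 'e']
'd': index 1 in ['c', 'd', 'e'] -> ['d', 'c', 'e']
'd': index 0 in ['d', 'c', 'e'] -> ['d', 'c', 'e']
'e': index 2 in ['d', 'c', 'e'] -> ['e', 'd', 'c']


Output: [2, 2, 1, 1, 0, 2, 1, 0, 2]


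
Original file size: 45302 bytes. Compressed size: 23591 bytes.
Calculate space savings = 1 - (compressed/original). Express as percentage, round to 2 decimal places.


ratio = compressed/original = 23591/45302 = 0.52075
savings = 1 - ratio = 1 - 0.52075 = 0.47925
as a percentage: 0.47925 * 100 = 47.93%

Space savings = 1 - 23591/45302 = 47.93%


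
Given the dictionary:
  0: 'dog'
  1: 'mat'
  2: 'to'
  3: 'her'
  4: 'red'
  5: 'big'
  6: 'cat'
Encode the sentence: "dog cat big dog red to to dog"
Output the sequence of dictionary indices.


Look up each word in the dictionary:
  'dog' -> 0
  'cat' -> 6
  'big' -> 5
  'dog' -> 0
  'red' -> 4
  'to' -> 2
  'to' -> 2
  'dog' -> 0

Encoded: [0, 6, 5, 0, 4, 2, 2, 0]


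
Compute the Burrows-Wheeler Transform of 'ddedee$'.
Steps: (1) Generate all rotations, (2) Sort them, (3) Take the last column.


Rotations (sorted):
  0: $ddedee -> last char: e
  1: ddedee$ -> last char: $
  2: dedee$d -> last char: d
  3: dee$dde -> last char: e
  4: e$ddede -> last char: e
  5: edee$dd -> last char: d
  6: ee$dded -> last char: d


BWT = e$deedd


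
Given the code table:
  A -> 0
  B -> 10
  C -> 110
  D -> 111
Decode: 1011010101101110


Decoding:
10 -> B
110 -> C
10 -> B
10 -> B
110 -> C
111 -> D
0 -> A


Result: BCBBCDA


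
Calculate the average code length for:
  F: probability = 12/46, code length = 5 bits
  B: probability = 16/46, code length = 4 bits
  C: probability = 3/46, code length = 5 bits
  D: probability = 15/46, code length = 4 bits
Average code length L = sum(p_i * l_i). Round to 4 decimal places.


Weighted contributions p_i * l_i:
  F: (12/46) * 5 = 60/46
  B: (16/46) * 4 = 64/46
  C: (3/46) * 5 = 15/46
  D: (15/46) * 4 = 60/46
Sum = (60 + 64 + 15 + 60)/46 = 199/46

L = 199/46 = 4.3261 bits/symbol


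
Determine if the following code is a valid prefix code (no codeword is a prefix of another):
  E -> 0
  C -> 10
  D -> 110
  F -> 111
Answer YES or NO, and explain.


Checking each pair (does one codeword prefix another?):
  E='0' vs C='10': no prefix
  E='0' vs D='110': no prefix
  E='0' vs F='111': no prefix
  C='10' vs E='0': no prefix
  C='10' vs D='110': no prefix
  C='10' vs F='111': no prefix
  D='110' vs E='0': no prefix
  D='110' vs C='10': no prefix
  D='110' vs F='111': no prefix
  F='111' vs E='0': no prefix
  F='111' vs C='10': no prefix
  F='111' vs D='110': no prefix
No violation found over all pairs.

YES -- this is a valid prefix code. No codeword is a prefix of any other codeword.


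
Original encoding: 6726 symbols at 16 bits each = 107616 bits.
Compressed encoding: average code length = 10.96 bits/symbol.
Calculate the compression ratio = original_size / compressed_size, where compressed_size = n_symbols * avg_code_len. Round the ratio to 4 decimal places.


original_size = n_symbols * orig_bits = 6726 * 16 = 107616 bits
compressed_size = n_symbols * avg_code_len = 6726 * 10.96 = 73716.96 bits
ratio = original_size / compressed_size = 107616 / 73716.96 = 1.4599

Compression ratio = 1.4599


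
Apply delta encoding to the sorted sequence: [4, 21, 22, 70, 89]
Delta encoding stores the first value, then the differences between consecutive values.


First value: 4
Deltas:
  21 - 4 = 17
  22 - 21 = 1
  70 - 22 = 48
  89 - 70 = 19


Delta encoded: [4, 17, 1, 48, 19]


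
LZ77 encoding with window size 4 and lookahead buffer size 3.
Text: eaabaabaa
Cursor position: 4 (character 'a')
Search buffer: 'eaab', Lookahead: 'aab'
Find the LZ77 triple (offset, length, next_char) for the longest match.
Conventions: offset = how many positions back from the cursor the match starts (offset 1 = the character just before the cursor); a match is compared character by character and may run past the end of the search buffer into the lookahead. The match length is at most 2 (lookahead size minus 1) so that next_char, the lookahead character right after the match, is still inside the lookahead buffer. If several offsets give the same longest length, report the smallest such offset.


Try each offset into the search buffer:
  offset=1 (pos 3, char 'b'): match length 0
  offset=2 (pos 2, char 'a'): match length 1
  offset=3 (pos 1, char 'a'): match length 2
  offset=4 (pos 0, char 'e'): match length 0
Longest match has length 2 at offset 3.
next_char = character at position 4 + 2 = 6 -> 'b'

Best match: offset=3, length=2 (matching 'aa' starting at position 1)
LZ77 triple: (3, 2, 'b')


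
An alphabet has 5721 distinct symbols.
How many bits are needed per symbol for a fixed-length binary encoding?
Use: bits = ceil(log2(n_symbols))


log2(5721) = 12.4821
Bracket: 2^12 = 4096 < 5721 <= 2^13 = 8192
So ceil(log2(5721)) = 13

bits = ceil(log2(5721)) = ceil(12.4821) = 13 bits


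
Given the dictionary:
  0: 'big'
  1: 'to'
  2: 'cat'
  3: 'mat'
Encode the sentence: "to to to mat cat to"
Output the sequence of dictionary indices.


Look up each word in the dictionary:
  'to' -> 1
  'to' -> 1
  'to' -> 1
  'mat' -> 3
  'cat' -> 2
  'to' -> 1

Encoded: [1, 1, 1, 3, 2, 1]


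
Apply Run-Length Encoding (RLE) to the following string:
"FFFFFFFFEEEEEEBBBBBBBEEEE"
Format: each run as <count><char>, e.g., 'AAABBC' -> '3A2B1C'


Scanning runs left to right:
  i=0: run of 'F' x 8 -> '8F'
  i=8: run of 'E' x 6 -> '6E'
  i=14: run of 'B' x 7 -> '7B'
  i=21: run of 'E' x 4 -> '4E'

RLE = 8F6E7B4E


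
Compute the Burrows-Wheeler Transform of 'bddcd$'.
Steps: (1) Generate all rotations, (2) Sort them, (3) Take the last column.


Rotations (sorted):
  0: $bddcd -> last char: d
  1: bddcd$ -> last char: $
  2: cd$bdd -> last char: d
  3: d$bddc -> last char: c
  4: dcd$bd -> last char: d
  5: ddcd$b -> last char: b


BWT = d$dcdb


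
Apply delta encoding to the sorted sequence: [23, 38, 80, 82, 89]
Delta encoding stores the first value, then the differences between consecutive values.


First value: 23
Deltas:
  38 - 23 = 15
  80 - 38 = 42
  82 - 80 = 2
  89 - 82 = 7


Delta encoded: [23, 15, 42, 2, 7]


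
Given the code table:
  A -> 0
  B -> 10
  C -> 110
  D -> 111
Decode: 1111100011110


Decoding:
111 -> D
110 -> C
0 -> A
0 -> A
111 -> D
10 -> B


Result: DCAADB


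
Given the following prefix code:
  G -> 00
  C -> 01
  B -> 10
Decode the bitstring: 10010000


Decoding step by step:
Bits 10 -> B
Bits 01 -> C
Bits 00 -> G
Bits 00 -> G


Decoded message: BCGG


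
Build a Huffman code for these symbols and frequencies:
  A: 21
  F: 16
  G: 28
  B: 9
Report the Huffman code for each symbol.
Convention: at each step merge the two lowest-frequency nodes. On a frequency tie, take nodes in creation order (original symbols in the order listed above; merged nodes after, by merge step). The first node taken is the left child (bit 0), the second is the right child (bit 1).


Huffman tree construction:
Step 1: Merge B(9) + F(16) = 25
Step 2: Merge A(21) + (B+F)(25) = 46
Step 3: Merge G(28) + (A+(B+F))(46) = 74
Read each symbol's code off the tree from the root (left child = 0, right child = 1).

Codes:
  A: 10 (length 2)
  F: 111 (length 3)
  G: 0 (length 1)
  B: 110 (length 3)
Average code length: 145/74 = 1.9595 bits/symbol


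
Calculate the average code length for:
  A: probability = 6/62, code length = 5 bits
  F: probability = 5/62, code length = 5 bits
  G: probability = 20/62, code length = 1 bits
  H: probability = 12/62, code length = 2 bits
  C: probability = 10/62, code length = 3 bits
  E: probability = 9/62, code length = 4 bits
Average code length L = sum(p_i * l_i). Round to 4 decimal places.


Weighted contributions p_i * l_i:
  A: (6/62) * 5 = 30/62
  F: (5/62) * 5 = 25/62
  G: (20/62) * 1 = 20/62
  H: (12/62) * 2 = 24/62
  C: (10/62) * 3 = 30/62
  E: (9/62) * 4 = 36/62
Sum = (30 + 25 + 20 + 24 + 30 + 36)/62 = 165/62

L = 165/62 = 2.6613 bits/symbol


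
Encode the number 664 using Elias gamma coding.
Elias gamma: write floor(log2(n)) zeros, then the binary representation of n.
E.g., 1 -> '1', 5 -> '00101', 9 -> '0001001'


num_bits = floor(log2(664)) + 1 = 10
leading_zeros = num_bits - 1 = 9
binary(664) = 1010011000

Elias gamma(664) = '000000000' + '1010011000' = 0000000001010011000 (19 bits)


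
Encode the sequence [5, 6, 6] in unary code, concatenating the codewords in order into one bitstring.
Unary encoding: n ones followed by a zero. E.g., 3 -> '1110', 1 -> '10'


Encode each number as n ones followed by a terminating 0:
  5 -> 111110 (6 bits)
  6 -> 1111110 (7 bits)
  6 -> 1111110 (7 bits)
Total length = 6 + 7 + 7 = 20 bits.

Unary([5, 6, 6]) = 11111011111101111110 (20 bits)


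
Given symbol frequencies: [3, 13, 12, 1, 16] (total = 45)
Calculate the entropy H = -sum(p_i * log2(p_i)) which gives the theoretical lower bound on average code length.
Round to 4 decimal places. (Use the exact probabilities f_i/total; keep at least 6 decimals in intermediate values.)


Per-symbol terms -p_i * log2(p_i) with p_i = f_i/45:
  p = 3/45 = 0.066667: log2(p) = -3.906891, -p*log2(p) = 0.260459
  p = 13/45 = 0.288889: log2(p) = -1.791413, -p*log2(p) = 0.517519
  p = 12/45 = 0.266667: log2(p) = -1.906891, -p*log2(p) = 0.508504
  p = 1/45 = 0.022222: log2(p) = -5.491853, -p*log2(p) = 0.122041
  p = 16/45 = 0.355556: log2(p) = -1.491853, -p*log2(p) = 0.530437
H = 0.260459 + 0.517519 + 0.508504 + 0.122041 + 0.530437 = 1.938960

H = 1.939 bits/symbol


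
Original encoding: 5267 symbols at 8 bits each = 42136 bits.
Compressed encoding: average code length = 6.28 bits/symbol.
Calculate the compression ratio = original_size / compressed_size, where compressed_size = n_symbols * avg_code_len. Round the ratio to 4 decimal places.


original_size = n_symbols * orig_bits = 5267 * 8 = 42136 bits
compressed_size = n_symbols * avg_code_len = 5267 * 6.28 = 33076.76 bits
ratio = original_size / compressed_size = 42136 / 33076.76 = 1.2739

Compression ratio = 1.2739


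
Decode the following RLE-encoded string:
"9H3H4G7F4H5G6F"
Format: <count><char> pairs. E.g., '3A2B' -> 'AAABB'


Expanding each <count><char> pair:
  9H -> 'HHHHHHHHH'
  3H -> 'HHH'
  4G -> 'GGGG'
  7F -> 'FFFFFFF'
  4H -> 'HHHH'
  5G -> 'GGGGG'
  6F -> 'FFFFFF'

Decoded = HHHHHHHHHHHHGGGGFFFFFFFHHHHGGGGGFFFFFF


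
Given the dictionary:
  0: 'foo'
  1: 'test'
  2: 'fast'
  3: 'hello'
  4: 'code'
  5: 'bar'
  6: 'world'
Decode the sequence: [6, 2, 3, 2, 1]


Look up each index in the dictionary:
  6 -> 'world'
  2 -> 'fast'
  3 -> 'hello'
  2 -> 'fast'
  1 -> 'test'

Decoded: "world fast hello fast test"


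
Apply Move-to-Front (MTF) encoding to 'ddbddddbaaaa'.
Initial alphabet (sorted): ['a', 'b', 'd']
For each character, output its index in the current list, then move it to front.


MTF encoding:
'd': index 2 in ['a', 'b', 'd'] -> ['d', 'a', 'b']
'd': index 0 in ['d', 'a', 'b'] -> ['d', 'a', 'b']
'b': index 2 in ['d', 'a', 'b'] -> ['b', 'd', 'a']
'd': index 1 in ['b', 'd', 'a'] -> ['d', 'b', 'a']
'd': index 0 in ['d', 'b', 'a'] -> ['d', 'b', 'a']
'd': index 0 in ['d', 'b', 'a'] -> ['d', 'b', 'a']
'd': index 0 in ['d', 'b', 'a'] -> ['d', 'b', 'a']
'b': index 1 in ['d', 'b', 'a'] -> ['b', 'd', 'a']
'a': index 2 in ['b', 'd', 'a'] -> ['a', 'b', 'd']
'a': index 0 in ['a', 'b', 'd'] -> ['a', 'b', 'd']
'a': index 0 in ['a', 'b', 'd'] -> ['a', 'b', 'd']
'a': index 0 in ['a', 'b', 'd'] -> ['a', 'b', 'd']


Output: [2, 0, 2, 1, 0, 0, 0, 1, 2, 0, 0, 0]


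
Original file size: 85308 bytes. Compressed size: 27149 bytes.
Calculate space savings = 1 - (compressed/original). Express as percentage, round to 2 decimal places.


ratio = compressed/original = 27149/85308 = 0.318247
savings = 1 - ratio = 1 - 0.318247 = 0.681753
as a percentage: 0.681753 * 100 = 68.18%

Space savings = 1 - 27149/85308 = 68.18%


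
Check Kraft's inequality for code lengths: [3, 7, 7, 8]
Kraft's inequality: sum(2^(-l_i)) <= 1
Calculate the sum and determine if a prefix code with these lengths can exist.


Sum = 2^(-3) + 2^(-7) + 2^(-7) + 2^(-8)
    = 0.125 + 0.0078125 + 0.0078125 + 0.00390625
    = 37/256 = 0.14453125
Since 0.14453125 <= 1, Kraft's inequality IS satisfied.
A prefix code with these lengths CAN exist.

Kraft sum = 0.14453125. Satisfied.


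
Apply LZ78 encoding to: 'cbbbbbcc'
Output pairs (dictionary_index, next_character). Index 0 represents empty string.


LZ78 encoding steps:
Dictionary: {0: ''}
Step 1: w='' (idx 0), next='c' -> output (0, 'c'), add 'c' as idx 1
Step 2: w='' (idx 0), next='b' -> output (0, 'b'), add 'b' as idx 2
Step 3: w='b' (idx 2), next='b' -> output (2, 'b'), add 'bb' as idx 3
Step 4: w='bb' (idx 3), next='c' -> output (3, 'c'), add 'bbc' as idx 4
Step 5: w='c' (idx 1), end of input -> output (1, '')


Encoded: [(0, 'c'), (0, 'b'), (2, 'b'), (3, 'c'), (1, '')]


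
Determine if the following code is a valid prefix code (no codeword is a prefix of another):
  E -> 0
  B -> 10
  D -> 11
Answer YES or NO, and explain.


Checking each pair (does one codeword prefix another?):
  E='0' vs B='10': no prefix
  E='0' vs D='11': no prefix
  B='10' vs E='0': no prefix
  B='10' vs D='11': no prefix
  D='11' vs E='0': no prefix
  D='11' vs B='10': no prefix
No violation found over all pairs.

YES -- this is a valid prefix code. No codeword is a prefix of any other codeword.


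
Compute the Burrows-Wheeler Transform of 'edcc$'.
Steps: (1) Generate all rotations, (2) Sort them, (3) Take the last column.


Rotations (sorted):
  0: $edcc -> last char: c
  1: c$edc -> last char: c
  2: cc$ed -> last char: d
  3: dcc$e -> last char: e
  4: edcc$ -> last char: $


BWT = ccde$


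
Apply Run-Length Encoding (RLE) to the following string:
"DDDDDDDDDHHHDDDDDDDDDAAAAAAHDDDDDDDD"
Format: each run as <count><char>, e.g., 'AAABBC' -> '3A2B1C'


Scanning runs left to right:
  i=0: run of 'D' x 9 -> '9D'
  i=9: run of 'H' x 3 -> '3H'
  i=12: run of 'D' x 9 -> '9D'
  i=21: run of 'A' x 6 -> '6A'
  i=27: run of 'H' x 1 -> '1H'
  i=28: run of 'D' x 8 -> '8D'

RLE = 9D3H9D6A1H8D


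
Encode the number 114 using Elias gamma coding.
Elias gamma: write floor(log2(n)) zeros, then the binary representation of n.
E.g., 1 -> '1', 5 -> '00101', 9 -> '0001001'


num_bits = floor(log2(114)) + 1 = 7
leading_zeros = num_bits - 1 = 6
binary(114) = 1110010

Elias gamma(114) = '000000' + '1110010' = 0000001110010 (13 bits)


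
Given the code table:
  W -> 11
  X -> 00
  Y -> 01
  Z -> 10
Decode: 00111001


Decoding:
00 -> X
11 -> W
10 -> Z
01 -> Y


Result: XWZY


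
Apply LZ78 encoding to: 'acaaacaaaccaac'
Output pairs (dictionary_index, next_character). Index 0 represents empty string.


LZ78 encoding steps:
Dictionary: {0: ''}
Step 1: w='' (idx 0), next='a' -> output (0, 'a'), add 'a' as idx 1
Step 2: w='' (idx 0), next='c' -> output (0, 'c'), add 'c' as idx 2
Step 3: w='a' (idx 1), next='a' -> output (1, 'a'), add 'aa' as idx 3
Step 4: w='a' (idx 1), next='c' -> output (1, 'c'), add 'ac' as idx 4
Step 5: w='aa' (idx 3), next='a' -> output (3, 'a'), add 'aaa' as idx 5
Step 6: w='c' (idx 2), next='c' -> output (2, 'c'), add 'cc' as idx 6
Step 7: w='aa' (idx 3), next='c' -> output (3, 'c'), add 'aac' as idx 7


Encoded: [(0, 'a'), (0, 'c'), (1, 'a'), (1, 'c'), (3, 'a'), (2, 'c'), (3, 'c')]


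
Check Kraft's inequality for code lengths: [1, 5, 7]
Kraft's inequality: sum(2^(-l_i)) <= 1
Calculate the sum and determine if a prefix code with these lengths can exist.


Sum = 2^(-1) + 2^(-5) + 2^(-7)
    = 0.5 + 0.03125 + 0.0078125
    = 69/128 = 0.5390625
Since 0.5390625 <= 1, Kraft's inequality IS satisfied.
A prefix code with these lengths CAN exist.

Kraft sum = 0.5390625. Satisfied.


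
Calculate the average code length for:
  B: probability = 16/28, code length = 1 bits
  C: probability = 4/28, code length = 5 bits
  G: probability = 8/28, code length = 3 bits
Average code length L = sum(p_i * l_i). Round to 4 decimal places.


Weighted contributions p_i * l_i:
  B: (16/28) * 1 = 16/28
  C: (4/28) * 5 = 20/28
  G: (8/28) * 3 = 24/28
Sum = (16 + 20 + 24)/28 = 60/28

L = 60/28 = 2.1429 bits/symbol


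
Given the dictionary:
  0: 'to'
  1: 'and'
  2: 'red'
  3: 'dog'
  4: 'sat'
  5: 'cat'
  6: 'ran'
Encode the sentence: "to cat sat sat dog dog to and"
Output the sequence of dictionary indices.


Look up each word in the dictionary:
  'to' -> 0
  'cat' -> 5
  'sat' -> 4
  'sat' -> 4
  'dog' -> 3
  'dog' -> 3
  'to' -> 0
  'and' -> 1

Encoded: [0, 5, 4, 4, 3, 3, 0, 1]


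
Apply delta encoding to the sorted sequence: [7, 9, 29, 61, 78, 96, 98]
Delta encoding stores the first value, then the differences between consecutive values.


First value: 7
Deltas:
  9 - 7 = 2
  29 - 9 = 20
  61 - 29 = 32
  78 - 61 = 17
  96 - 78 = 18
  98 - 96 = 2


Delta encoded: [7, 2, 20, 32, 17, 18, 2]


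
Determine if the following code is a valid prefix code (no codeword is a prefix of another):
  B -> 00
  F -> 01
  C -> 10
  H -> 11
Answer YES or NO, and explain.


Checking each pair (does one codeword prefix another?):
  B='00' vs F='01': no prefix
  B='00' vs C='10': no prefix
  B='00' vs H='11': no prefix
  F='01' vs B='00': no prefix
  F='01' vs C='10': no prefix
  F='01' vs H='11': no prefix
  C='10' vs B='00': no prefix
  C='10' vs F='01': no prefix
  C='10' vs H='11': no prefix
  H='11' vs B='00': no prefix
  H='11' vs F='01': no prefix
  H='11' vs C='10': no prefix
No violation found over all pairs.

YES -- this is a valid prefix code. No codeword is a prefix of any other codeword.


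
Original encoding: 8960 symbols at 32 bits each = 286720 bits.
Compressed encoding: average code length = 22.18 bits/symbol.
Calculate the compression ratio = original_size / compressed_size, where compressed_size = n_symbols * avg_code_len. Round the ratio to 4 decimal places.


original_size = n_symbols * orig_bits = 8960 * 32 = 286720 bits
compressed_size = n_symbols * avg_code_len = 8960 * 22.18 = 198732.8 bits
ratio = original_size / compressed_size = 286720 / 198732.8 = 1.4427

Compression ratio = 1.4427


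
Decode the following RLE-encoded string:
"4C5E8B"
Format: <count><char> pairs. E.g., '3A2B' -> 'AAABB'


Expanding each <count><char> pair:
  4C -> 'CCCC'
  5E -> 'EEEEE'
  8B -> 'BBBBBBBB'

Decoded = CCCCEEEEEBBBBBBBB


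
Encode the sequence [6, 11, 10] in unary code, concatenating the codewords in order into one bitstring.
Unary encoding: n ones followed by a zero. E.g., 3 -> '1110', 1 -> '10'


Encode each number as n ones followed by a terminating 0:
  6 -> 1111110 (7 bits)
  11 -> 111111111110 (12 bits)
  10 -> 11111111110 (11 bits)
Total length = 7 + 12 + 11 = 30 bits.

Unary([6, 11, 10]) = 111111011111111111011111111110 (30 bits)


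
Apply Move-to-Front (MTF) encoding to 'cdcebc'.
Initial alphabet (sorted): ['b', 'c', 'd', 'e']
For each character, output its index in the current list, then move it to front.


MTF encoding:
'c': index 1 in ['b', 'c', 'd', 'e'] -> ['c', 'b', 'd', 'e']
'd': index 2 in ['c', 'b', 'd', 'e'] -> ['d', 'c', 'b', 'e']
'c': index 1 in ['d', 'c', 'b', 'e'] -> ['c', 'd', 'b', 'e']
'e': index 3 in ['c', 'd', 'b', 'e'] -> ['e', 'c', 'd', 'b']
'b': index 3 in ['e', 'c', 'd', 'b'] -> ['b', 'e', 'c', 'd']
'c': index 2 in ['b', 'e', 'c', 'd'] -> ['c', 'b', 'e', 'd']


Output: [1, 2, 1, 3, 3, 2]


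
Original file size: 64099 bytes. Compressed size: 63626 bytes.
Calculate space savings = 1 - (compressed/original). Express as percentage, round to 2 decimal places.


ratio = compressed/original = 63626/64099 = 0.992621
savings = 1 - ratio = 1 - 0.992621 = 0.007379
as a percentage: 0.007379 * 100 = 0.74%

Space savings = 1 - 63626/64099 = 0.74%


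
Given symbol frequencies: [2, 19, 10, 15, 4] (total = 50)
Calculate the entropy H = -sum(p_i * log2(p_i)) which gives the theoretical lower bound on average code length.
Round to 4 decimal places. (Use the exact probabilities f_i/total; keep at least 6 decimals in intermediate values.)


Per-symbol terms -p_i * log2(p_i) with p_i = f_i/50:
  p = 2/50 = 0.040000: log2(p) = -4.643856, -p*log2(p) = 0.185754
  p = 19/50 = 0.380000: log2(p) = -1.395929, -p*log2(p) = 0.530453
  p = 10/50 = 0.200000: log2(p) = -2.321928, -p*log2(p) = 0.464386
  p = 15/50 = 0.300000: log2(p) = -1.736966, -p*log2(p) = 0.521090
  p = 4/50 = 0.080000: log2(p) = -3.643856, -p*log2(p) = 0.291508
H = 0.185754 + 0.530453 + 0.464386 + 0.521090 + 0.291508 = 1.993191

H = 1.9932 bits/symbol


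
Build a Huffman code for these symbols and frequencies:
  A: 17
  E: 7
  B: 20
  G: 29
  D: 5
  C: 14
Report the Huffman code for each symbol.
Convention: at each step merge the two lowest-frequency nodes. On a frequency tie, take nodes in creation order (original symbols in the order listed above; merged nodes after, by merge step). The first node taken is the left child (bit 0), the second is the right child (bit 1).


Huffman tree construction:
Step 1: Merge D(5) + E(7) = 12
Step 2: Merge (D+E)(12) + C(14) = 26
Step 3: Merge A(17) + B(20) = 37
Step 4: Merge ((D+E)+C)(26) + G(29) = 55
Step 5: Merge (A+B)(37) + (((D+E)+C)+G)(55) = 92
Read each symbol's code off the tree from the root (left child = 0, right child = 1).

Codes:
  A: 00 (length 2)
  E: 1001 (length 4)
  B: 01 (length 2)
  G: 11 (length 2)
  D: 1000 (length 4)
  C: 101 (length 3)
Average code length: 222/92 = 2.4130 bits/symbol


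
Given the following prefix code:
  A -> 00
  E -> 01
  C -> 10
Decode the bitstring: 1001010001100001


Decoding step by step:
Bits 10 -> C
Bits 01 -> E
Bits 01 -> E
Bits 00 -> A
Bits 01 -> E
Bits 10 -> C
Bits 00 -> A
Bits 01 -> E


Decoded message: CEEAECAE


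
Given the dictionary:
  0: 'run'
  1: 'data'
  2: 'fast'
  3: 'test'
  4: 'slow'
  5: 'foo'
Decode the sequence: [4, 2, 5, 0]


Look up each index in the dictionary:
  4 -> 'slow'
  2 -> 'fast'
  5 -> 'foo'
  0 -> 'run'

Decoded: "slow fast foo run"


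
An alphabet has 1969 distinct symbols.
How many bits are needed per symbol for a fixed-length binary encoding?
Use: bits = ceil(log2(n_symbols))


log2(1969) = 10.9432
Bracket: 2^10 = 1024 < 1969 <= 2^11 = 2048
So ceil(log2(1969)) = 11

bits = ceil(log2(1969)) = ceil(10.9432) = 11 bits


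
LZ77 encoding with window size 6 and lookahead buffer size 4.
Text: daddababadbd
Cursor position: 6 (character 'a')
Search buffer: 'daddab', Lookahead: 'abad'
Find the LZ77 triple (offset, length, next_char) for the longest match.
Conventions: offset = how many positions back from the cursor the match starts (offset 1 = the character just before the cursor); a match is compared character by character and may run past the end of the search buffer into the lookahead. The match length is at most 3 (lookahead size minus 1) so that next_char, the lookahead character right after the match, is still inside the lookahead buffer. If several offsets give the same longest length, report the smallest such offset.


Try each offset into the search buffer:
  offset=1 (pos 5, char 'b'): match length 0
  offset=2 (pos 4, char 'a'): match length 3
  offset=3 (pos 3, char 'd'): match length 0
  offset=4 (pos 2, char 'd'): match length 0
  offset=5 (pos 1, char 'a'): match length 1
  offset=6 (pos 0, char 'd'): match length 0
Longest match has length 3 at offset 2.
next_char = character at position 6 + 3 = 9 -> 'd'

Best match: offset=2, length=3 (matching 'aba' starting at position 4)
LZ77 triple: (2, 3, 'd')


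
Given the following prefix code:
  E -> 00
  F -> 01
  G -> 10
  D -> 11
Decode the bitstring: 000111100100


Decoding step by step:
Bits 00 -> E
Bits 01 -> F
Bits 11 -> D
Bits 10 -> G
Bits 01 -> F
Bits 00 -> E


Decoded message: EFDGFE


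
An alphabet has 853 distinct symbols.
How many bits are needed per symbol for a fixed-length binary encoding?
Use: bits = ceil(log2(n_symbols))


log2(853) = 9.7364
Bracket: 2^9 = 512 < 853 <= 2^10 = 1024
So ceil(log2(853)) = 10

bits = ceil(log2(853)) = ceil(9.7364) = 10 bits


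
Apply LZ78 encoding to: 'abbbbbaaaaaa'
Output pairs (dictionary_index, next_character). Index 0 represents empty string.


LZ78 encoding steps:
Dictionary: {0: ''}
Step 1: w='' (idx 0), next='a' -> output (0, 'a'), add 'a' as idx 1
Step 2: w='' (idx 0), next='b' -> output (0, 'b'), add 'b' as idx 2
Step 3: w='b' (idx 2), next='b' -> output (2, 'b'), add 'bb' as idx 3
Step 4: w='bb' (idx 3), next='a' -> output (3, 'a'), add 'bba' as idx 4
Step 5: w='a' (idx 1), next='a' -> output (1, 'a'), add 'aa' as idx 5
Step 6: w='aa' (idx 5), next='a' -> output (5, 'a'), add 'aaa' as idx 6


Encoded: [(0, 'a'), (0, 'b'), (2, 'b'), (3, 'a'), (1, 'a'), (5, 'a')]


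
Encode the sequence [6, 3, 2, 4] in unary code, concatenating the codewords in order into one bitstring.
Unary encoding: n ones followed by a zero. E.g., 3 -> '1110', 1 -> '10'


Encode each number as n ones followed by a terminating 0:
  6 -> 1111110 (7 bits)
  3 -> 1110 (4 bits)
  2 -> 110 (3 bits)
  4 -> 11110 (5 bits)
Total length = 7 + 4 + 3 + 5 = 19 bits.

Unary([6, 3, 2, 4]) = 1111110111011011110 (19 bits)


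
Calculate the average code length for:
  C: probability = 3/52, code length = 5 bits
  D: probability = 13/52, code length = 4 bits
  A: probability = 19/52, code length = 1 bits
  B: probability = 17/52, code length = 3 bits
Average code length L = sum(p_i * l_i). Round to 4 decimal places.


Weighted contributions p_i * l_i:
  C: (3/52) * 5 = 15/52
  D: (13/52) * 4 = 52/52
  A: (19/52) * 1 = 19/52
  B: (17/52) * 3 = 51/52
Sum = (15 + 52 + 19 + 51)/52 = 137/52

L = 137/52 = 2.6346 bits/symbol


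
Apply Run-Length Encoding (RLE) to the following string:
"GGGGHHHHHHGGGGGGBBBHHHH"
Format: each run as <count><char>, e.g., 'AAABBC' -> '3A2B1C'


Scanning runs left to right:
  i=0: run of 'G' x 4 -> '4G'
  i=4: run of 'H' x 6 -> '6H'
  i=10: run of 'G' x 6 -> '6G'
  i=16: run of 'B' x 3 -> '3B'
  i=19: run of 'H' x 4 -> '4H'

RLE = 4G6H6G3B4H


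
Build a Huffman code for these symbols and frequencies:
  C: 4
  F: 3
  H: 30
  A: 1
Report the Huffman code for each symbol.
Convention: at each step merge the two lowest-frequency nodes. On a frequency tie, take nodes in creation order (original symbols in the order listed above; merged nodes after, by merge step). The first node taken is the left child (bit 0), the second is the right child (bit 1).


Huffman tree construction:
Step 1: Merge A(1) + F(3) = 4
Step 2: Merge C(4) + (A+F)(4) = 8
Step 3: Merge (C+(A+F))(8) + H(30) = 38
Read each symbol's code off the tree from the root (left child = 0, right child = 1).

Codes:
  C: 00 (length 2)
  F: 011 (length 3)
  H: 1 (length 1)
  A: 010 (length 3)
Average code length: 50/38 = 1.3158 bits/symbol


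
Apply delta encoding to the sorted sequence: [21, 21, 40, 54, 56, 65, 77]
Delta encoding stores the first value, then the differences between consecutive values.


First value: 21
Deltas:
  21 - 21 = 0
  40 - 21 = 19
  54 - 40 = 14
  56 - 54 = 2
  65 - 56 = 9
  77 - 65 = 12


Delta encoded: [21, 0, 19, 14, 2, 9, 12]


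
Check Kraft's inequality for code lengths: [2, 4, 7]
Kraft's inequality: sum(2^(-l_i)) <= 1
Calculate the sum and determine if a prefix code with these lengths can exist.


Sum = 2^(-2) + 2^(-4) + 2^(-7)
    = 0.25 + 0.0625 + 0.0078125
    = 41/128 = 0.3203125
Since 0.3203125 <= 1, Kraft's inequality IS satisfied.
A prefix code with these lengths CAN exist.

Kraft sum = 0.3203125. Satisfied.


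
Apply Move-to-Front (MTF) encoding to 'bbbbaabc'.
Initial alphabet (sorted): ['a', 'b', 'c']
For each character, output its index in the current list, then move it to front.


MTF encoding:
'b': index 1 in ['a', 'b', 'c'] -> ['b', 'a', 'c']
'b': index 0 in ['b', 'a', 'c'] -> ['b', 'a', 'c']
'b': index 0 in ['b', 'a', 'c'] -> ['b', 'a', 'c']
'b': index 0 in ['b', 'a', 'c'] -> ['b', 'a', 'c']
'a': index 1 in ['b', 'a', 'c'] -> ['a', 'b', 'c']
'a': index 0 in ['a', 'b', 'c'] -> ['a', 'b', 'c']
'b': index 1 in ['a', 'b', 'c'] -> ['b', 'a', 'c']
'c': index 2 in ['b', 'a', 'c'] -> ['c', 'b', 'a']


Output: [1, 0, 0, 0, 1, 0, 1, 2]


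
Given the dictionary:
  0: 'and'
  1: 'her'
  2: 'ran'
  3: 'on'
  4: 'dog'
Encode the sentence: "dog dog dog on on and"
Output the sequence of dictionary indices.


Look up each word in the dictionary:
  'dog' -> 4
  'dog' -> 4
  'dog' -> 4
  'on' -> 3
  'on' -> 3
  'and' -> 0

Encoded: [4, 4, 4, 3, 3, 0]


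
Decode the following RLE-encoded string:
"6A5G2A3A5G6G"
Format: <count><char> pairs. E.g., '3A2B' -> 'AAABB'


Expanding each <count><char> pair:
  6A -> 'AAAAAA'
  5G -> 'GGGGG'
  2A -> 'AA'
  3A -> 'AAA'
  5G -> 'GGGGG'
  6G -> 'GGGGGG'

Decoded = AAAAAAGGGGGAAAAAGGGGGGGGGGG


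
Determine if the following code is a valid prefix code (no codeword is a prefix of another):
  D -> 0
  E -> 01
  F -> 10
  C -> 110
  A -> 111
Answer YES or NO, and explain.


Checking each pair (does one codeword prefix another?):
  D='0' vs E='01': prefix -- VIOLATION

NO -- this is NOT a valid prefix code. D (0) is a prefix of E (01).


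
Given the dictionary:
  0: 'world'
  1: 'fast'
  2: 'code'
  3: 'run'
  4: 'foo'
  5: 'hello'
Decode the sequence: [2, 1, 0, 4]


Look up each index in the dictionary:
  2 -> 'code'
  1 -> 'fast'
  0 -> 'world'
  4 -> 'foo'

Decoded: "code fast world foo"


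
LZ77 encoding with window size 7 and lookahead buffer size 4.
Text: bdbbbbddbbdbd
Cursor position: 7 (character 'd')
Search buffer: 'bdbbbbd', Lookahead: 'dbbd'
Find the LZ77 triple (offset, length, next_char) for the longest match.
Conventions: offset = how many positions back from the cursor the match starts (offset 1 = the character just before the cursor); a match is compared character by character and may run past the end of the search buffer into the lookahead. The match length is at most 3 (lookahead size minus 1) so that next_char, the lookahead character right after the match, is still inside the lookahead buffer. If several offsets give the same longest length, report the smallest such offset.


Try each offset into the search buffer:
  offset=1 (pos 6, char 'd'): match length 1
  offset=2 (pos 5, char 'b'): match length 0
  offset=3 (pos 4, char 'b'): match length 0
  offset=4 (pos 3, char 'b'): match length 0
  offset=5 (pos 2, char 'b'): match length 0
  offset=6 (pos 1, char 'd'): match length 3
  offset=7 (pos 0, char 'b'): match length 0
Longest match has length 3 at offset 6.
next_char = character at position 7 + 3 = 10 -> 'd'

Best match: offset=6, length=3 (matching 'dbb' starting at position 1)
LZ77 triple: (6, 3, 'd')


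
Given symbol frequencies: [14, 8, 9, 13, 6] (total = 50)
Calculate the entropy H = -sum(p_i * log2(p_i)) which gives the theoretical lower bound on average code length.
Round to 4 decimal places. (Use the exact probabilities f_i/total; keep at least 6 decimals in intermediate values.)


Per-symbol terms -p_i * log2(p_i) with p_i = f_i/50:
  p = 14/50 = 0.280000: log2(p) = -1.836501, -p*log2(p) = 0.514220
  p = 8/50 = 0.160000: log2(p) = -2.643856, -p*log2(p) = 0.423017
  p = 9/50 = 0.180000: log2(p) = -2.473931, -p*log2(p) = 0.445308
  p = 13/50 = 0.260000: log2(p) = -1.943416, -p*log2(p) = 0.505288
  p = 6/50 = 0.120000: log2(p) = -3.058894, -p*log2(p) = 0.367067
H = 0.514220 + 0.423017 + 0.445308 + 0.505288 + 0.367067 = 2.254900

H = 2.2549 bits/symbol


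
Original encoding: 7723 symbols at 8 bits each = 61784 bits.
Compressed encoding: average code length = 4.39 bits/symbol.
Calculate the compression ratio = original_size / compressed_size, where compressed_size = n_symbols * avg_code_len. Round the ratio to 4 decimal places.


original_size = n_symbols * orig_bits = 7723 * 8 = 61784 bits
compressed_size = n_symbols * avg_code_len = 7723 * 4.39 = 33903.97 bits
ratio = original_size / compressed_size = 61784 / 33903.97 = 1.8223

Compression ratio = 1.8223


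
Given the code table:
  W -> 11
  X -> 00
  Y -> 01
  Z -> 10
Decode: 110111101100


Decoding:
11 -> W
01 -> Y
11 -> W
10 -> Z
11 -> W
00 -> X


Result: WYWZWX


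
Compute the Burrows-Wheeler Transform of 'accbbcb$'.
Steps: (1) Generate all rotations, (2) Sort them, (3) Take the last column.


Rotations (sorted):
  0: $accbbcb -> last char: b
  1: accbbcb$ -> last char: $
  2: b$accbbc -> last char: c
  3: bbcb$acc -> last char: c
  4: bcb$accb -> last char: b
  5: cb$accbb -> last char: b
  6: cbbcb$ac -> last char: c
  7: ccbbcb$a -> last char: a


BWT = b$ccbbca


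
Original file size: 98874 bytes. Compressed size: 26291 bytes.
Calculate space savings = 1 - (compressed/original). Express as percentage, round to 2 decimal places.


ratio = compressed/original = 26291/98874 = 0.265904
savings = 1 - ratio = 1 - 0.265904 = 0.734096
as a percentage: 0.734096 * 100 = 73.41%

Space savings = 1 - 26291/98874 = 73.41%


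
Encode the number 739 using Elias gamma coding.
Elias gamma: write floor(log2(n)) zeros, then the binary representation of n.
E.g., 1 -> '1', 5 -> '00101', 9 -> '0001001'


num_bits = floor(log2(739)) + 1 = 10
leading_zeros = num_bits - 1 = 9
binary(739) = 1011100011

Elias gamma(739) = '000000000' + '1011100011' = 0000000001011100011 (19 bits)


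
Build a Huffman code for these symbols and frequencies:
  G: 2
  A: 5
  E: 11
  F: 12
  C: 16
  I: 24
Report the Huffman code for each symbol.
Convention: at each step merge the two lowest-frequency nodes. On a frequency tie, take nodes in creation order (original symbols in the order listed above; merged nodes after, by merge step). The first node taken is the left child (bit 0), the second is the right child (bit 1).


Huffman tree construction:
Step 1: Merge G(2) + A(5) = 7
Step 2: Merge (G+A)(7) + E(11) = 18
Step 3: Merge F(12) + C(16) = 28
Step 4: Merge ((G+A)+E)(18) + I(24) = 42
Step 5: Merge (F+C)(28) + (((G+A)+E)+I)(42) = 70
Read each symbol's code off the tree from the root (left child = 0, right child = 1).

Codes:
  G: 1000 (length 4)
  A: 1001 (length 4)
  E: 101 (length 3)
  F: 00 (length 2)
  C: 01 (length 2)
  I: 11 (length 2)
Average code length: 165/70 = 2.3571 bits/symbol


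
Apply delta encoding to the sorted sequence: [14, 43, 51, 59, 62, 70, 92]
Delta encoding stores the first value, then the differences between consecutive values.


First value: 14
Deltas:
  43 - 14 = 29
  51 - 43 = 8
  59 - 51 = 8
  62 - 59 = 3
  70 - 62 = 8
  92 - 70 = 22


Delta encoded: [14, 29, 8, 8, 3, 8, 22]


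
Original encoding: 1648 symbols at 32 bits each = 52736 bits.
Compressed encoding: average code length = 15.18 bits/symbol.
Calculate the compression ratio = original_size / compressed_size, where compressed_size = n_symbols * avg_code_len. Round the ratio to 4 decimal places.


original_size = n_symbols * orig_bits = 1648 * 32 = 52736 bits
compressed_size = n_symbols * avg_code_len = 1648 * 15.18 = 25016.64 bits
ratio = original_size / compressed_size = 52736 / 25016.64 = 2.108

Compression ratio = 2.108


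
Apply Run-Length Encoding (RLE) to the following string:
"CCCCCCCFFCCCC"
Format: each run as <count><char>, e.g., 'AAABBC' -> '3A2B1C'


Scanning runs left to right:
  i=0: run of 'C' x 7 -> '7C'
  i=7: run of 'F' x 2 -> '2F'
  i=9: run of 'C' x 4 -> '4C'

RLE = 7C2F4C


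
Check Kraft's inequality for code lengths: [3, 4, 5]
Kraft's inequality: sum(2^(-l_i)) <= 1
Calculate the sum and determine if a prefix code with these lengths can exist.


Sum = 2^(-3) + 2^(-4) + 2^(-5)
    = 0.125 + 0.0625 + 0.03125
    = 7/32 = 0.21875
Since 0.21875 <= 1, Kraft's inequality IS satisfied.
A prefix code with these lengths CAN exist.

Kraft sum = 0.21875. Satisfied.
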